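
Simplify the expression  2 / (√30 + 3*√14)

(-√30 + 3*√14)/48

Multiply numerator and denominator by -3*√14 + √30.
Denominator becomes -96; numerator becomes -6*√14 + 2*√30.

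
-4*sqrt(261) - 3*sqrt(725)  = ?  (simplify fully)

-27*sqrt(29)

4*sqrt(261) = 12*sqrt(29); 3*sqrt(725) = 15*sqrt(29)
Combine: (-12 - 15)·sqrt(29) = -27*sqrt(29)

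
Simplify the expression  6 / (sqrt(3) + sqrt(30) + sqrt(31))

(-9*sqrt(310) + 3*sqrt(31) + 6*sqrt(30) + 87*sqrt(3))/89

Group as (sqrt(3) + sqrt(30)) + sqrt(31); multiply by (sqrt(3) + sqrt(30)) - sqrt(31), then rationalise the remaining surd.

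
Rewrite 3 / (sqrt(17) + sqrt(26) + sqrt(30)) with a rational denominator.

(-4*sqrt(3315) + 13*sqrt(30) + 21*sqrt(26) + 39*sqrt(17))/533

Group as (sqrt(26) + sqrt(30)) + sqrt(17); multiply by (sqrt(26) + sqrt(30)) - sqrt(17), then rationalise the remaining surd.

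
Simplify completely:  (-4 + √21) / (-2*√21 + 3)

(-6 + √21)/15

Multiply numerator and denominator by 3 + 2*√21.
Denominator becomes -75; numerator becomes -5*√21 + 30.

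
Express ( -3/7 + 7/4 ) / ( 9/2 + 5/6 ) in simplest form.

Numerator: -3/7 + 7/4 = 37/28
Denominator: 9/2 + 5/6 = 16/3
Divide: (37/28) · (3/16) = 111/448

111/448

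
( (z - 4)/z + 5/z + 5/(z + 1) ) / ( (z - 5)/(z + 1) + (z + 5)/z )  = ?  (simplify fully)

(z**2 + 7*z + 1)/(2*z**2 + z + 5)

Numerator: (z - 4)/z + 5/z + 5/(z + 1) = (z**2 + 7*z + 1)/(z**2 + z)
Denominator: (z - 5)/(z + 1) + (z + 5)/z = (2*z**2 + z + 5)/(z**2 + z)
Divide: ((z**2 + 7*z + 1)/(z**2 + z)) · ((z**2 + z)/(2*z**2 + z + 5)) = (z**2 + 7*z + 1)/(2*z**2 + z + 5)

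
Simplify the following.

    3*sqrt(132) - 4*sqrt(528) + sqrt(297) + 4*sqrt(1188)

3*sqrt(132) = 6*sqrt(33); 4*sqrt(528) = 16*sqrt(33); sqrt(297) = 3*sqrt(33); 4*sqrt(1188) = 24*sqrt(33)
Combine: (6 - 16 + 3 + 24)·sqrt(33) = 17*sqrt(33)

17*sqrt(33)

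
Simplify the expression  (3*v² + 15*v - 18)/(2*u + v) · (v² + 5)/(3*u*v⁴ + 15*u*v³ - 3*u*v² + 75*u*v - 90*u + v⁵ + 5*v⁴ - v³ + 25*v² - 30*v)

Factor: 3*v² + 15*v - 18 = 3·(v - 1)·(v + 6);  3*u*v⁴ + 15*u*v³ - 3*u*v² + 75*u*v - 90*u + v⁵ + 5*v⁴ - v³ + 25*v² - 30*v = (3*u + v)·(v² + 5)·(v - 1)·(v + 6)
Cancel the common factors (v² + 5), (v - 1), (v + 6).

3/(6*u² + 5*u*v + v²)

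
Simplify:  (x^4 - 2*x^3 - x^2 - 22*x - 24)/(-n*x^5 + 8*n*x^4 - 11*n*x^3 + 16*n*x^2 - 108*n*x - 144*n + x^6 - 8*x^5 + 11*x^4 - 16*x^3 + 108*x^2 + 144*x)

1/(-n*x + 6*n + x^2 - 6*x)

Factor: x^4 - 2*x^3 - x^2 - 22*x - 24 = (x + 1)*(x - 4)*(x^2 + x + 6);  -n*x^5 + 8*n*x^4 - 11*n*x^3 + 16*n*x^2 - 108*n*x - 144*n + x^6 - 8*x^5 + 11*x^4 - 16*x^3 + 108*x^2 + 144*x = (x^2 + x + 6)*(x - 6)*(-n + x)*(x + 1)*(x - 4)
Cancel the common factors (x^2 + x + 6), (x - 4), (x + 1).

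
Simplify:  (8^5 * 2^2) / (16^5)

8^5 = 2^15; 2^2 = 2^2; 16^5 = 2^20
Combine exponents: 2^(-3)

2^(-3)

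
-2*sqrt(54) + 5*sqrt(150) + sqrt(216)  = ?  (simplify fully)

25*sqrt(6)

2*sqrt(54) = 6*sqrt(6); 5*sqrt(150) = 25*sqrt(6); sqrt(216) = 6*sqrt(6)
Combine: (-6 + 25 + 6)·sqrt(6) = 25*sqrt(6)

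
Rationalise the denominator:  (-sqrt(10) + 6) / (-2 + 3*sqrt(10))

(-9 + 8*sqrt(10))/43

Multiply numerator and denominator by -3*sqrt(10) - 2.
Denominator becomes -86; numerator becomes -16*sqrt(10) + 18.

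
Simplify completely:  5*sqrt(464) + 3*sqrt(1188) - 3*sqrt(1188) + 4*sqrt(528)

5*sqrt(464) = 20*sqrt(29); 3*sqrt(1188) = 18*sqrt(33); 3*sqrt(1188) = 18*sqrt(33); 4*sqrt(528) = 16*sqrt(33)

16*sqrt(33) + 20*sqrt(29)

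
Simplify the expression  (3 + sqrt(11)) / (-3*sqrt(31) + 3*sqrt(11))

Multiply numerator and denominator by 3*sqrt(11) + 3*sqrt(31).
Denominator becomes -180; numerator becomes 9*sqrt(11) + 33 + 9*sqrt(31) + 3*sqrt(341).

(-sqrt(341) - 3*sqrt(31) - 11 - 3*sqrt(11))/60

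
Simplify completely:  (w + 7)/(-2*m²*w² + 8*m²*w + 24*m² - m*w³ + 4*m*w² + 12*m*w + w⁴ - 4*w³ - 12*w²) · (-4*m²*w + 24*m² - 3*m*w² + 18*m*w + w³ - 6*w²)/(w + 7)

Factor: -2*m²*w² + 8*m²*w + 24*m² - m*w³ + 4*m*w² + 12*m*w + w⁴ - 4*w³ - 12*w² = (-2*m + w)·(w + 2)·(m + w)·(w - 6);  -4*m²*w + 24*m² - 3*m*w² + 18*m*w + w³ - 6*w² = (w - 6)·(m + w)·(-4*m + w)
Cancel the common factors (m + w), (w - 6), (w + 7).

(-4*m + w)/(-2*m*w - 4*m + w² + 2*w)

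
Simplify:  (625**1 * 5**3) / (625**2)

5**(-1)

625**1 = 5**4; 5**3 = 5**3; 625**2 = 5**8
Combine exponents: 5**(-1)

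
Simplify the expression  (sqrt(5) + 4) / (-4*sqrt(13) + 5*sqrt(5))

Multiply numerator and denominator by 5*sqrt(5) + 4*sqrt(13).
Denominator becomes -83; numerator becomes 25 + 4*sqrt(65) + 20*sqrt(5) + 16*sqrt(13).

(-16*sqrt(13) - 20*sqrt(5) - 4*sqrt(65) - 25)/83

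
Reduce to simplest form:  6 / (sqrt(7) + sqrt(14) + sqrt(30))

Group as (sqrt(7) + sqrt(14)) + sqrt(30); multiply by (sqrt(7) + sqrt(14)) - sqrt(30), then rationalise the remaining surd.

(-168*sqrt(15) - 54*sqrt(30) + 138*sqrt(14) + 222*sqrt(7))/311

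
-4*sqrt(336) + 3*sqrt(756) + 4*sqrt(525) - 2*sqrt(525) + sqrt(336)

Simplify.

4*sqrt(336) = 16*sqrt(21); 3*sqrt(756) = 18*sqrt(21); 4*sqrt(525) = 20*sqrt(21); 2*sqrt(525) = 10*sqrt(21); sqrt(336) = 4*sqrt(21)
Combine: (-16 + 18 + 20 - 10 + 4)·sqrt(21) = 16*sqrt(21)

16*sqrt(21)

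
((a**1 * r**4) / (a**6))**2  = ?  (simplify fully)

r**8/a**10

Inside the bracket: (a**-5) * r**4
Raise to the power 2: (a**-10) * r**8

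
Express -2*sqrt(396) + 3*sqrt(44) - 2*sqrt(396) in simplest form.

2*sqrt(396) = 12*sqrt(11); 3*sqrt(44) = 6*sqrt(11); 2*sqrt(396) = 12*sqrt(11)
Combine: (-12 + 6 - 12)·sqrt(11) = -18*sqrt(11)

-18*sqrt(11)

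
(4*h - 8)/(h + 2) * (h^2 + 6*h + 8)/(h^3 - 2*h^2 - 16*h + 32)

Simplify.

Factor: 4*h - 8 = 4*(h - 2);  h^2 + 6*h + 8 = (h + 4)*(h + 2);  h^3 - 2*h^2 - 16*h + 32 = (h - 4)*(h - 2)*(h + 4)
Cancel the common factors (h + 2), (h - 2), (h + 4).

4/(h - 4)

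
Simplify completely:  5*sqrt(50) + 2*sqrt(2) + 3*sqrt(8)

5*sqrt(50) = 25*sqrt(2); 2*sqrt(2) = 2*sqrt(2); 3*sqrt(8) = 6*sqrt(2)
Combine: (25 + 2 + 6)·sqrt(2) = 33*sqrt(2)

33*sqrt(2)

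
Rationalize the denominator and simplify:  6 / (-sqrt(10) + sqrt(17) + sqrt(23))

(-45*sqrt(10) + 6*sqrt(23) + 24*sqrt(17) + 3*sqrt(3910))/166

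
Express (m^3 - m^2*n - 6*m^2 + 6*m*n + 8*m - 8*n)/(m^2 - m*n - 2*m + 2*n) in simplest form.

m - 4

Factor: m^3 - m^2*n - 6*m^2 + 6*m*n + 8*m - 8*n = (m - n)*(m - 4)*(m - 2);  m^2 - m*n - 2*m + 2*n = (m - 2)*(m - n)
Cancel the common factors (m - 2), (m - n).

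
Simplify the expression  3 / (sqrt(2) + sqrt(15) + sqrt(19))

(-3*sqrt(570) - 3*sqrt(19) + 9*sqrt(15) + 48*sqrt(2))/58

Group as (sqrt(2) + sqrt(15)) + sqrt(19); multiply by (sqrt(2) + sqrt(15)) - sqrt(19), then rationalise the remaining surd.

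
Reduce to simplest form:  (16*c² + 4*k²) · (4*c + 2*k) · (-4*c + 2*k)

-256*c⁴ + 16*k⁴

Telescope via difference of squares: ((2*k)+(4*c))((2*k)-(4*c)) = -16*c² + 4*k², then repeat with the next factor.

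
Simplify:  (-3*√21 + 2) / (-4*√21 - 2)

(-7*√21 + 128)/166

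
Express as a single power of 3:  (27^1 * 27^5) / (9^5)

27^1 = 3^3; 27^5 = 3^15; 9^5 = 3^10
Combine exponents: 3^8

3^8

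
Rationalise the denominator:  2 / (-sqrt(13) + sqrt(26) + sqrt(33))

Group as (sqrt(26) + sqrt(33)) - sqrt(13); multiply by (sqrt(26) + sqrt(33)) + sqrt(13), then rationalise the remaining surd.

(-23*sqrt(13) + 3*sqrt(33) + 10*sqrt(26) + 13*sqrt(66))/329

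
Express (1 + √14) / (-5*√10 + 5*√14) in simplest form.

Multiply numerator and denominator by 5*√10 + 5*√14.
Denominator becomes 100; numerator becomes 5*√10 + 5*√14 + 10*√35 + 70.

(√10 + √14 + 2*√35 + 14)/20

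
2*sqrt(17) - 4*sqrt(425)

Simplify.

-18*sqrt(17)

2*sqrt(17) = 2*sqrt(17); 4*sqrt(425) = 20*sqrt(17)
Combine: (2 - 20)·sqrt(17) = -18*sqrt(17)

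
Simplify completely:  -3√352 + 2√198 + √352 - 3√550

-17*√22

3√352 = 12*√22; 2√198 = 6*√22; √352 = 4*√22; 3√550 = 15*√22
Combine: (-12 + 6 + 4 - 15)·√22 = -17*√22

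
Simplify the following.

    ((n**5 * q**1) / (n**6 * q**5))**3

Inside the bracket: (n**-1) * (q**-4)
Raise to the power 3: (n**-3) * (q**-12)

1/(n**3*q**12)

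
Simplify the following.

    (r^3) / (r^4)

Quotient: (r^-1)

1/r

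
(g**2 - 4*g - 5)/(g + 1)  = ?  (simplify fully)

g - 5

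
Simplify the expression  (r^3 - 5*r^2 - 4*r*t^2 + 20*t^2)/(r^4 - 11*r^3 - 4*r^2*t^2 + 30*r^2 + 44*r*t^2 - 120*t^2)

Factor: r^3 - 5*r^2 - 4*r*t^2 + 20*t^2 = (r + 2*t)*(r - 5)*(r - 2*t);  r^4 - 11*r^3 - 4*r^2*t^2 + 30*r^2 + 44*r*t^2 - 120*t^2 = (r - 6)*(r - 2*t)*(r + 2*t)*(r - 5)
Cancel the common factors (r + 2*t), (r - 5), (r - 2*t).

1/(r - 6)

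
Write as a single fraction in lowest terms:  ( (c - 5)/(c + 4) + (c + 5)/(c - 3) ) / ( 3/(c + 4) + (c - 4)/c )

(2*c**3 + c**2 + 35*c)/(c**3 - 25*c + 48)

Numerator: (c - 5)/(c + 4) + (c + 5)/(c - 3) = (2*c**2 + c + 35)/(c**2 + c - 12)
Denominator: 3/(c + 4) + (c - 4)/c = (c**2 + 3*c - 16)/(c**2 + 4*c)
Divide: ((2*c**2 + c + 35)/(c**2 + c - 12)) · ((c**2 + 4*c)/(c**2 + 3*c - 16)) = (2*c**3 + c**2 + 35*c)/(c**3 - 25*c + 48)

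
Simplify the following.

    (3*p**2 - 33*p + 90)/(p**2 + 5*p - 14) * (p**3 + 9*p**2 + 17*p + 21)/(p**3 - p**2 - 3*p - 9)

(3*p**2 - 33*p + 90)/(p**2 - 5*p + 6)

Factor: 3*p**2 - 33*p + 90 = 3*(p - 6)*(p - 5);  p**2 + 5*p - 14 = (p + 7)*(p - 2);  p**3 + 9*p**2 + 17*p + 21 = (p + 7)*(p**2 + 2*p + 3);  p**3 - p**2 - 3*p - 9 = (p**2 + 2*p + 3)*(p - 3)
Cancel the common factors (p**2 + 2*p + 3), (p + 7).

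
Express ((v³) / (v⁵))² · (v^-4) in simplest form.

Inside the bracket: (v^-2)
Raise to the power 2: (v^-4)
Multiply by (v^-4): add exponents.

v^(-8)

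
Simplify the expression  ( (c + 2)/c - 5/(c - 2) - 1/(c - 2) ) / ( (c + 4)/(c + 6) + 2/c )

Numerator: (c + 2)/c - 5/(c - 2) - 1/(c - 2) = (c² - 6*c - 4)/(c² - 2*c)
Denominator: (c + 4)/(c + 6) + 2/c = (c² + 6*c + 12)/(c² + 6*c)
Divide: ((c² - 6*c - 4)/(c² - 2*c)) · ((c² + 6*c)/(c² + 6*c + 12)) = (c³ - 40*c - 24)/(c³ + 4*c² - 24)

(c³ - 40*c - 24)/(c³ + 4*c² - 24)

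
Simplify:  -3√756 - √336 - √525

-27*√21

3√756 = 18*√21; √336 = 4*√21; √525 = 5*√21
Combine: (-18 - 4 - 5)·√21 = -27*√21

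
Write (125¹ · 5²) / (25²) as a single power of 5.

125¹ = 5^3; 5² = 5^2; 25² = 5^4
Combine exponents: 5^1

5^1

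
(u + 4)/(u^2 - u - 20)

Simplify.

1/(u - 5)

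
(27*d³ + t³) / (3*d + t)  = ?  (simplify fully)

9*d² - 3*d*t + t²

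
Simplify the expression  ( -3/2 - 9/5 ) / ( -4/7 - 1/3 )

693/190

Numerator: -3/2 - 9/5 = -33/10
Denominator: -4/7 - 1/3 = -19/21
Divide: (-33/10) · (-21/19) = 693/190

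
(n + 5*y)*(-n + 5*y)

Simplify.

-n^2 + 25*y^2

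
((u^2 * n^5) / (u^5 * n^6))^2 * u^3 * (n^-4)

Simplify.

1/(n^6*u^3)

Inside the bracket: (u^-3) * (n^-1)
Raise to the power 2: (u^-6) * (n^-2)
Multiply by u^3 * (n^-4): add exponents.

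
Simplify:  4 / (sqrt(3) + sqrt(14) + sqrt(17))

Group as (sqrt(3) + sqrt(17)) + sqrt(14); multiply by (sqrt(3) + sqrt(17)) - sqrt(14), then rationalise the remaining surd.

(-sqrt(714) + 3*sqrt(14) + 14*sqrt(3))/21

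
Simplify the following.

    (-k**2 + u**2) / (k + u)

-k + u

Factor u**2 - k**2 and cancel (k + u).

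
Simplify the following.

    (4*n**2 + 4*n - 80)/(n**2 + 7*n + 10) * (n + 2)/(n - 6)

(4*n - 16)/(n - 6)

Factor: 4*n**2 + 4*n - 80 = 4*(n - 4)*(n + 5);  n**2 + 7*n + 10 = (n + 2)*(n + 5)
Cancel the common factors (n + 2), (n + 5).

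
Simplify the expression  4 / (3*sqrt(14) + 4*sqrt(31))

(-6*sqrt(14) + 8*sqrt(31))/185

Multiply numerator and denominator by -3*sqrt(14) + 4*sqrt(31).
Denominator becomes 370; numerator becomes -12*sqrt(14) + 16*sqrt(31).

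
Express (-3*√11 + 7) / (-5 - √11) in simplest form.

(-34 + 11*√11)/7

Multiply numerator and denominator by -5 + √11.
Denominator becomes 14; numerator becomes -68 + 22*√11.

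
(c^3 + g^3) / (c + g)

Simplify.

Apply the sum-of-cubes factorisation and cancel (c + g).

c^2 - c*g + g^2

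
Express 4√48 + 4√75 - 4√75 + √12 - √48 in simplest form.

4√48 = 16*√3; 4√75 = 20*√3; 4√75 = 20*√3; √12 = 2*√3; √48 = 4*√3
Combine: (16 + 20 - 20 + 2 - 4)·√3 = 14*√3

14*√3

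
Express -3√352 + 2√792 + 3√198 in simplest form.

3√352 = 12*√22; 2√792 = 12*√22; 3√198 = 9*√22
Combine: (-12 + 12 + 9)·√22 = 9*√22

9*√22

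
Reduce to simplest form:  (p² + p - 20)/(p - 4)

p + 5

Factor: p² + p - 20 = (p + 5)·(p - 4)
Cancel the common factor (p - 4).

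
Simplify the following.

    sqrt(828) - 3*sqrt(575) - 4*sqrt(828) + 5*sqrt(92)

-23*sqrt(23)

sqrt(828) = 6*sqrt(23); 3*sqrt(575) = 15*sqrt(23); 4*sqrt(828) = 24*sqrt(23); 5*sqrt(92) = 10*sqrt(23)
Combine: (6 - 15 - 24 + 10)·sqrt(23) = -23*sqrt(23)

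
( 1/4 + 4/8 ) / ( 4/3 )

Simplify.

Numerator: 1/4 + 4/8 = 3/4
Denominator: 4/3 = 4/3
Divide: (3/4) · (3/4) = 9/16

9/16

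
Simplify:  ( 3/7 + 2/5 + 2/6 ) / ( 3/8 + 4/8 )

Numerator: 3/7 + 2/5 + 2/6 = 122/105
Denominator: 3/8 + 4/8 = 7/8
Divide: (122/105) · (8/7) = 976/735

976/735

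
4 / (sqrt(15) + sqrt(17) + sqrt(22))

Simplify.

Group as (sqrt(15) + sqrt(22)) + sqrt(17); multiply by (sqrt(15) + sqrt(22)) - sqrt(17), then rationalise the remaining surd.

(-sqrt(5610) + 5*sqrt(22) + 10*sqrt(17) + 12*sqrt(15))/115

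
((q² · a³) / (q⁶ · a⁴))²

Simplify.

1/(a²*q⁸)

Inside the bracket: (q^-4) · (a^-1)
Raise to the power 2: (q^-8) · (a^-2)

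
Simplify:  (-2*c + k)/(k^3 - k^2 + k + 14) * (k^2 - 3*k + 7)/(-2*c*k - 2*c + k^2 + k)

Factor: k^3 - k^2 + k + 14 = (k + 2)*(k^2 - 3*k + 7);  -2*c*k - 2*c + k^2 + k = (-2*c + k)*(k + 1)
Cancel the common factors (k^2 - 3*k + 7), (-2*c + k).

1/(k^2 + 3*k + 2)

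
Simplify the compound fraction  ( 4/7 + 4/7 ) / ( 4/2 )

Numerator: 4/7 + 4/7 = 8/7
Denominator: 4/2 = 2
Divide: (8/7) · (1/2) = 4/7

4/7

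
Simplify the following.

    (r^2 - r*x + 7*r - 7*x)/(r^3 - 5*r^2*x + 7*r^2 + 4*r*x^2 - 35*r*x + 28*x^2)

Factor: r^2 - r*x + 7*r - 7*x = (r - x)*(r + 7);  r^3 - 5*r^2*x + 7*r^2 + 4*r*x^2 - 35*r*x + 28*x^2 = (r - x)*(r + 7)*(r - 4*x)
Cancel the common factors (r - x), (r + 7).

-1/(-r + 4*x)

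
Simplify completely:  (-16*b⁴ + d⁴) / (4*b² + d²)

-4*b² + d²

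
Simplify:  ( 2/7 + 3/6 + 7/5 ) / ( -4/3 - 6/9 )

Numerator: 2/7 + 3/6 + 7/5 = 153/70
Denominator: -4/3 - 6/9 = -2
Divide: (153/70) · (-1/2) = -153/140

-153/140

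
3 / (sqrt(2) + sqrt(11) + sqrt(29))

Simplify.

Group as (sqrt(2) + sqrt(11)) + sqrt(29); multiply by (sqrt(2) + sqrt(11)) - sqrt(29), then rationalise the remaining surd.

(-10*sqrt(11) - 19*sqrt(2) + sqrt(638) + 8*sqrt(29))/28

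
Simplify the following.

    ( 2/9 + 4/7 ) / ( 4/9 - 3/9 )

50/7

Numerator: 2/9 + 4/7 = 50/63
Denominator: 4/9 - 3/9 = 1/9
Divide: (50/63) · (9) = 50/7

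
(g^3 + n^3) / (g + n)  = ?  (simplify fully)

Apply the sum-of-cubes factorisation and cancel (g + n).

g^2 - g*n + n^2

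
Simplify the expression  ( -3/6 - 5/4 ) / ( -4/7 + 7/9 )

Numerator: -3/6 - 5/4 = -7/4
Denominator: -4/7 + 7/9 = 13/63
Divide: (-7/4) · (63/13) = -441/52

-441/52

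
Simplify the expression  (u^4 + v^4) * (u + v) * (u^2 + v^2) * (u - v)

(u+v)(u-v) = u^2 - v^2; continue pairing.

u^8 - v^8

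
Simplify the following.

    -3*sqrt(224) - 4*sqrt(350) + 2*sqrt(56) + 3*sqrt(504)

-10*sqrt(14)

3*sqrt(224) = 12*sqrt(14); 4*sqrt(350) = 20*sqrt(14); 2*sqrt(56) = 4*sqrt(14); 3*sqrt(504) = 18*sqrt(14)
Combine: (-12 - 20 + 4 + 18)·sqrt(14) = -10*sqrt(14)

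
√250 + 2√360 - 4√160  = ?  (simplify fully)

√10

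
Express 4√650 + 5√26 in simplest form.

25*√26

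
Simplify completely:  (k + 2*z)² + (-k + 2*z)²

Binomially expand both and collect terms in (2*z), k.

2*k² + 8*z²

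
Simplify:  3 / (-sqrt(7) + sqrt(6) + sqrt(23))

Group as (sqrt(6) + sqrt(23)) - sqrt(7); multiply by (sqrt(6) + sqrt(23)) + sqrt(7), then rationalise the remaining surd.

(-33*sqrt(7) - 15*sqrt(23) + 36*sqrt(6) + 3*sqrt(966))/34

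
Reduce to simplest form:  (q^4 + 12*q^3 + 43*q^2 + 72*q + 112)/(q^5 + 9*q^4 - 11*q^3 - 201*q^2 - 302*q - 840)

(q + 4)/(q^2 + q - 30)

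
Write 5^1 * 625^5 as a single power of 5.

5^21

5^1 = 5^1; 625^5 = 5^20
Combine exponents: 5^21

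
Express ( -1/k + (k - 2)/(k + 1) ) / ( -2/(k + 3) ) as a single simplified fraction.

(-k^3 + 10*k + 3)/(2*k^2 + 2*k)

Numerator: -1/k + (k - 2)/(k + 1) = (k^2 - 3*k - 1)/(k^2 + k)
Denominator: -2/(k + 3) = -2/(k + 3)
Divide: ((k^2 - 3*k - 1)/(k^2 + k)) · (-k/2 - 3/2) = (-k^3 + 10*k + 3)/(2*k^2 + 2*k)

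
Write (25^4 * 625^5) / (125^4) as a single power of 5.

25^4 = 5^8; 625^5 = 5^20; 125^4 = 5^12
Combine exponents: 5^16

5^16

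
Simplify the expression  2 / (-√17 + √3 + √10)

(2*√17 + 5*√10 + 12*√3 + √510)/26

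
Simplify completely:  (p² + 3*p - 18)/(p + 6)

p - 3

Factor: p² + 3*p - 18 = (p - 3)·(p + 6)
Cancel the common factor (p + 6).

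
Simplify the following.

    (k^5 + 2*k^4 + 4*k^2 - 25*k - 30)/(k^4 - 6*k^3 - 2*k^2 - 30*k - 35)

Factor: k^5 + 2*k^4 + 4*k^2 - 25*k - 30 = (k^2 + 5)*(k + 3)*(k + 1)*(k - 2);  k^4 - 6*k^3 - 2*k^2 - 30*k - 35 = (k^2 + 5)*(k - 7)*(k + 1)
Cancel the common factors (k^2 + 5), (k + 1).

(k^2 + k - 6)/(k - 7)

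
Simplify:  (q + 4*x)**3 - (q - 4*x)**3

24*q**2*x + 128*x**3

Binomially expand both and collect terms in q, (4*x).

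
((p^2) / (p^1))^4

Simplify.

Inside the bracket: p^1
Raise to the power 4: p^4

p^4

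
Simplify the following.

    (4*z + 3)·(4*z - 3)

Difference of squares with P = 4*z, Q = 3.

16*z² - 9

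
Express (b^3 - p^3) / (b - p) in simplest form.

Apply the difference-of-cubes factorisation and cancel (b - p).

b^2 + b*p + p^2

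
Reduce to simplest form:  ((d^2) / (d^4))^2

Inside the bracket: (d^-2)
Raise to the power 2: (d^-4)

d^(-4)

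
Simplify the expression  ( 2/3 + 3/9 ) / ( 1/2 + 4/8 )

Numerator: 2/3 + 3/9 = 1
Denominator: 1/2 + 4/8 = 1
Divide: (1) · (1) = 1

1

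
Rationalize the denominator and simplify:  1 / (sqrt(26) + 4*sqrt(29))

(-sqrt(26) + 4*sqrt(29))/438

Multiply numerator and denominator by -4*sqrt(29) + sqrt(26).
Denominator becomes -438; numerator becomes -4*sqrt(29) + sqrt(26).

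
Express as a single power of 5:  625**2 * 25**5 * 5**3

625**2 = 5**8; 25**5 = 5**10; 5**3 = 5**3
Combine exponents: 5**21

5**21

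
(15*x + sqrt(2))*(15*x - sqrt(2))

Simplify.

Product of conjugates: (P+Q)(P-Q) = P^2 - Q^2.

225*x^2 - 2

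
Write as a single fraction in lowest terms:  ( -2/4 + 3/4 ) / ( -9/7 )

Numerator: -2/4 + 3/4 = 1/4
Denominator: -9/7 = -9/7
Divide: (1/4) · (-7/9) = -7/36

-7/36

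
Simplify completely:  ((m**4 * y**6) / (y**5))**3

m**12*y**3

Inside the bracket: m**4 * y**1
Raise to the power 3: m**12 * y**3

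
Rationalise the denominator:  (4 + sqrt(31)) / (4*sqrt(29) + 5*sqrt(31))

(-4*sqrt(899) - 16*sqrt(29) + 20*sqrt(31) + 155)/311

Multiply numerator and denominator by -4*sqrt(29) + 5*sqrt(31).
Denominator becomes 311; numerator becomes -4*sqrt(899) - 16*sqrt(29) + 20*sqrt(31) + 155.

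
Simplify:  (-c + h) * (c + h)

-c^2 + h^2

(h+c)(h-c) = -c^2 + h^2.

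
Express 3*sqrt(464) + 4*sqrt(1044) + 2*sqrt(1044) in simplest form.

48*sqrt(29)

3*sqrt(464) = 12*sqrt(29); 4*sqrt(1044) = 24*sqrt(29); 2*sqrt(1044) = 12*sqrt(29)
Combine: (12 + 24 + 12)·sqrt(29) = 48*sqrt(29)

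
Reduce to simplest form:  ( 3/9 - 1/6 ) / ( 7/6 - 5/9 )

Numerator: 3/9 - 1/6 = 1/6
Denominator: 7/6 - 5/9 = 11/18
Divide: (1/6) · (18/11) = 3/11

3/11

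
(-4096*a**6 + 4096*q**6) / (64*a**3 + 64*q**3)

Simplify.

Difference of sixth powers: factor out (64*a**3 + 64*q**3).

-64*a**3 + 64*q**3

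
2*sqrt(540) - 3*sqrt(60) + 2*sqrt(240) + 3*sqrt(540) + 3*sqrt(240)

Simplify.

44*sqrt(15)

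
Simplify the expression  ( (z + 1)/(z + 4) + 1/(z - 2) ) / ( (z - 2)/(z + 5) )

Numerator: (z + 1)/(z + 4) + 1/(z - 2) = (z^2 + 2)/(z^2 + 2*z - 8)
Denominator: (z - 2)/(z + 5) = (z - 2)/(z + 5)
Divide: ((z^2 + 2)/(z^2 + 2*z - 8)) · ((z + 5)/(z - 2)) = (z^3 + 5*z^2 + 2*z + 10)/(z^3 - 12*z + 16)

(z^3 + 5*z^2 + 2*z + 10)/(z^3 - 12*z + 16)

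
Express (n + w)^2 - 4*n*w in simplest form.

(n - w)^2

After expansion: n^2 - 2*n*w + w^2 — a perfect-square trinomial.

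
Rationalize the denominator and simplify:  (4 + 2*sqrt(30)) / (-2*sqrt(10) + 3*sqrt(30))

Multiply numerator and denominator by 2*sqrt(10) + 3*sqrt(30).
Denominator becomes 230; numerator becomes 8*sqrt(10) + 12*sqrt(30) + 40*sqrt(3) + 180.

(4*sqrt(10) + 6*sqrt(30) + 20*sqrt(3) + 90)/115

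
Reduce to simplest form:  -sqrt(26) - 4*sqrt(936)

-25*sqrt(26)

sqrt(26) = sqrt(26); 4*sqrt(936) = 24*sqrt(26)
Combine: (-1 - 24)·sqrt(26) = -25*sqrt(26)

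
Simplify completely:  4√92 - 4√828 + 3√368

-4*√23

4√92 = 8*√23; 4√828 = 24*√23; 3√368 = 12*√23
Combine: (8 - 24 + 12)·√23 = -4*√23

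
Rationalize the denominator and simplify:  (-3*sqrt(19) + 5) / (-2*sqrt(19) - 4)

(-11*sqrt(19) + 67)/30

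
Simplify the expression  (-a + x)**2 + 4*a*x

(a + x)**2

After expansion: a**2 + 2*a*x + x**2 — a perfect-square trinomial.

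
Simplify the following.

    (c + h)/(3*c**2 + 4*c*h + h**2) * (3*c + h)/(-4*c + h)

Factor: 3*c**2 + 4*c*h + h**2 = (c + h)*(3*c + h)
Cancel the common factors (c + h), (3*c + h).

-1/(4*c - h)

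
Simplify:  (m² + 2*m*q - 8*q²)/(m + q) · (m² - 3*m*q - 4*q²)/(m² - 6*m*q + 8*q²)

Factor: m² + 2*m*q - 8*q² = (m + 4*q)·(m - 2*q);  m² - 3*m*q - 4*q² = (m + q)·(m - 4*q);  m² - 6*m*q + 8*q² = (m - 2*q)·(m - 4*q)
Cancel the common factors (m - 4*q), (m - 2*q), (m + q).

m + 4*q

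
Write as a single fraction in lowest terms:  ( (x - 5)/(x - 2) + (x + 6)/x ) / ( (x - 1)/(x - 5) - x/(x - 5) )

(-2*x**3 + 11*x**2 + 7*x - 60)/(x**2 - 2*x)

Numerator: (x - 5)/(x - 2) + (x + 6)/x = (2*x**2 - x - 12)/(x**2 - 2*x)
Denominator: (x - 1)/(x - 5) - x/(x - 5) = -1/(x - 5)
Divide: ((2*x**2 - x - 12)/(x**2 - 2*x)) · (-x + 5) = (-2*x**3 + 11*x**2 + 7*x - 60)/(x**2 - 2*x)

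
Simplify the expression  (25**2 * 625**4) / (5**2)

25**2 = 5**4; 625**4 = 5**16; 5**2 = 5**2
Combine exponents: 5**18

5**18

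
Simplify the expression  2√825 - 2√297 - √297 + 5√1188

31*√33

2√825 = 10*√33; 2√297 = 6*√33; √297 = 3*√33; 5√1188 = 30*√33
Combine: (10 - 6 - 3 + 30)·√33 = 31*√33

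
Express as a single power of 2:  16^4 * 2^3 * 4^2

16^4 = 2^16; 2^3 = 2^3; 4^2 = 2^4
Combine exponents: 2^23

2^23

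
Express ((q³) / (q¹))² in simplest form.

Inside the bracket: q²
Raise to the power 2: q⁴

q⁴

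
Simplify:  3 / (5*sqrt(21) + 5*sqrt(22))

(-3*sqrt(21) + 3*sqrt(22))/5

Multiply numerator and denominator by -5*sqrt(22) + 5*sqrt(21).
Denominator becomes -25; numerator becomes -15*sqrt(22) + 15*sqrt(21).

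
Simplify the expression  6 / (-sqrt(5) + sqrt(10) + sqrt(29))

-51*sqrt(5) - 21*sqrt(29) + 36*sqrt(10) + 15*sqrt(58)

Group as (sqrt(10) + sqrt(29)) - sqrt(5); multiply by (sqrt(10) + sqrt(29)) + sqrt(5), then rationalise the remaining surd.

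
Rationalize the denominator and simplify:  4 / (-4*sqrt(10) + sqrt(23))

Multiply numerator and denominator by sqrt(23) + 4*sqrt(10).
Denominator becomes -137; numerator becomes 4*sqrt(23) + 16*sqrt(10).

(-16*sqrt(10) - 4*sqrt(23))/137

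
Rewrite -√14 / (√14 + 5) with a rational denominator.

Multiply numerator and denominator by -√14 + 5.
Denominator becomes 11; numerator becomes -5*√14 + 14.

(-5*√14 + 14)/11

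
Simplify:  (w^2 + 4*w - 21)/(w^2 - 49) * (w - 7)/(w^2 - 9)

1/(w + 3)

Factor: w^2 + 4*w - 21 = (w - 3)*(w + 7);  w^2 - 49 = (w - 7)*(w + 7);  w^2 - 9 = (w - 3)*(w + 3)
Cancel the common factors (w + 7), (w - 3), (w - 7).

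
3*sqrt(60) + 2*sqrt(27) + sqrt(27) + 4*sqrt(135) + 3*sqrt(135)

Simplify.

9*sqrt(3) + 27*sqrt(15)

3*sqrt(60) = 6*sqrt(15); 2*sqrt(27) = 6*sqrt(3); sqrt(27) = 3*sqrt(3); 4*sqrt(135) = 12*sqrt(15); 3*sqrt(135) = 9*sqrt(15)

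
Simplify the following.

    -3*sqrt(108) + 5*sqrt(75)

7*sqrt(3)

3*sqrt(108) = 18*sqrt(3); 5*sqrt(75) = 25*sqrt(3)
Combine: (-18 + 25)·sqrt(3) = 7*sqrt(3)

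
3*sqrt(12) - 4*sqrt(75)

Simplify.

-14*sqrt(3)

3*sqrt(12) = 6*sqrt(3); 4*sqrt(75) = 20*sqrt(3)
Combine: (6 - 20)·sqrt(3) = -14*sqrt(3)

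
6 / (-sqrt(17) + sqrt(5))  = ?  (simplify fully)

Multiply numerator and denominator by sqrt(5) + sqrt(17).
Denominator becomes -12; numerator becomes 6*sqrt(5) + 6*sqrt(17).

(-sqrt(17) - sqrt(5))/2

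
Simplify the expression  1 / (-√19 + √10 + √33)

Group as (√10 + √33) - √19; multiply by (√10 + √33) + √19, then rationalise the remaining surd.

(-12*√19 - 2*√33 + 21*√10 + √6270)/372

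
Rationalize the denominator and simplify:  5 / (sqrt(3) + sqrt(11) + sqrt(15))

(-30*sqrt(55) - 5*sqrt(15) + 35*sqrt(11) + 115*sqrt(3))/131

Group as (sqrt(3) + sqrt(15)) + sqrt(11); multiply by (sqrt(3) + sqrt(15)) - sqrt(11), then rationalise the remaining surd.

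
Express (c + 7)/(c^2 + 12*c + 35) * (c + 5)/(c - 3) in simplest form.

Factor: c^2 + 12*c + 35 = (c + 5)*(c + 7)
Cancel the common factors (c + 5), (c + 7).

1/(c - 3)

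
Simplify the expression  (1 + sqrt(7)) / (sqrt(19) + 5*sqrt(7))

(-sqrt(133) - sqrt(19) + 5*sqrt(7) + 35)/156

Multiply numerator and denominator by -sqrt(19) + 5*sqrt(7).
Denominator becomes 156; numerator becomes -sqrt(133) - sqrt(19) + 5*sqrt(7) + 35.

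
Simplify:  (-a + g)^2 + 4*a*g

Expanding gives a^2 + 2*a*g + g^2, a perfect square.

(a + g)^2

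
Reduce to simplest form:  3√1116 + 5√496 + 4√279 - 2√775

3√1116 = 18*√31; 5√496 = 20*√31; 4√279 = 12*√31; 2√775 = 10*√31
Combine: (18 + 20 + 12 - 10)·√31 = 40*√31

40*√31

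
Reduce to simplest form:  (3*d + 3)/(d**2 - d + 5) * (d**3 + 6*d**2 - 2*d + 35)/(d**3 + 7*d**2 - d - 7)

3/(d - 1)

Factor: 3*d + 3 = 3*(d + 1);  d**3 + 6*d**2 - 2*d + 35 = (d**2 - d + 5)*(d + 7);  d**3 + 7*d**2 - d - 7 = (d + 1)*(d - 1)*(d + 7)
Cancel the common factors (d**2 - d + 5), (d + 1), (d + 7).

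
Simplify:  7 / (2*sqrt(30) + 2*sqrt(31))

Multiply numerator and denominator by -2*sqrt(31) + 2*sqrt(30).
Denominator becomes -4; numerator becomes -14*sqrt(31) + 14*sqrt(30).

(-7*sqrt(30) + 7*sqrt(31))/2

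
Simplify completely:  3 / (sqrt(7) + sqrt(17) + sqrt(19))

Group as (sqrt(7) + sqrt(17)) + sqrt(19); multiply by (sqrt(7) + sqrt(17)) - sqrt(19), then rationalise the remaining surd.

(-6*sqrt(2261) + 15*sqrt(19) + 27*sqrt(17) + 87*sqrt(7))/451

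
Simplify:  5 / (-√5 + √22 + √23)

(-100*√5 + 10*√23 + 15*√22 + 5*√2530)/212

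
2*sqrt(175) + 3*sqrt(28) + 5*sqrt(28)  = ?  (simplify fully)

2*sqrt(175) = 10*sqrt(7); 3*sqrt(28) = 6*sqrt(7); 5*sqrt(28) = 10*sqrt(7)
Combine: (10 + 6 + 10)·sqrt(7) = 26*sqrt(7)

26*sqrt(7)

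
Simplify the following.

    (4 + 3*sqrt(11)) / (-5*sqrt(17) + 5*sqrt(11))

Multiply numerator and denominator by 5*sqrt(11) + 5*sqrt(17).
Denominator becomes -150; numerator becomes 20*sqrt(11) + 20*sqrt(17) + 165 + 15*sqrt(187).

(-3*sqrt(187) - 33 - 4*sqrt(17) - 4*sqrt(11))/30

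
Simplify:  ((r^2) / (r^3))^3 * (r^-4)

r^(-7)

Inside the bracket: (r^-1)
Raise to the power 3: (r^-3)
Multiply by (r^-4): add exponents.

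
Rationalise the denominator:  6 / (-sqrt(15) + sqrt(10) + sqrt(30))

Group as (sqrt(10) + sqrt(30)) - sqrt(15); multiply by (sqrt(10) + sqrt(30)) + sqrt(15), then rationalise the remaining surd.

(-30*sqrt(15) - 6*sqrt(30) + 42*sqrt(10) + 72*sqrt(5))/115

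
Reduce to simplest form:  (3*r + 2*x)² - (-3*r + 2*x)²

24*r*x

Only the odd-power cross terms survive.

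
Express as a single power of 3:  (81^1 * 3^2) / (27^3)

3^(-3)

81^1 = 3^4; 3^2 = 3^2; 27^3 = 3^9
Combine exponents: 3^(-3)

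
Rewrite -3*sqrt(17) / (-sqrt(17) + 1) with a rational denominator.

(3*sqrt(17) + 51)/16

Multiply numerator and denominator by 1 + sqrt(17).
Denominator becomes -16; numerator becomes -51 - 3*sqrt(17).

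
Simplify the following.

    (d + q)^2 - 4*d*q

(d - q)^2

After expansion: d^2 - 2*d*q + q^2 — a perfect-square trinomial.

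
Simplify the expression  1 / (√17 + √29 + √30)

(-√14790 + 8*√30 + 9*√29 + 21*√17)/858

Group as (√17 + √30) + √29; multiply by (√17 + √30) - √29, then rationalise the remaining surd.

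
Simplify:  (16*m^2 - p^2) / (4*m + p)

4*m - p

16*m^2 - p^2 factors as -(-4*m + p)*(4*m + p).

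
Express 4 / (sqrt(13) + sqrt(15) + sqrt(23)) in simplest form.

Group as (sqrt(13) + sqrt(15)) + sqrt(23); multiply by (sqrt(13) + sqrt(15)) - sqrt(23), then rationalise the remaining surd.

(-8*sqrt(4485) + 20*sqrt(23) + 84*sqrt(15) + 100*sqrt(13))/755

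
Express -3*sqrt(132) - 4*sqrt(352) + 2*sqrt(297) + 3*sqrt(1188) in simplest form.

3*sqrt(132) = 6*sqrt(33); 4*sqrt(352) = 16*sqrt(22); 2*sqrt(297) = 6*sqrt(33); 3*sqrt(1188) = 18*sqrt(33)

-16*sqrt(22) + 18*sqrt(33)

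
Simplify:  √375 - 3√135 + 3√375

√375 = 5*√15; 3√135 = 9*√15; 3√375 = 15*√15
Combine: (5 - 9 + 15)·√15 = 11*√15

11*√15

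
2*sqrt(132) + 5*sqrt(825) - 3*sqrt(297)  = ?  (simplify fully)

2*sqrt(132) = 4*sqrt(33); 5*sqrt(825) = 25*sqrt(33); 3*sqrt(297) = 9*sqrt(33)
Combine: (4 + 25 - 9)·sqrt(33) = 20*sqrt(33)

20*sqrt(33)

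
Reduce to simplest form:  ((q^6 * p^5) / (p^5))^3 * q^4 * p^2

Inside the bracket: q^6
Raise to the power 3: q^18
Multiply by q^4 * p^2: add exponents.

p^2*q^22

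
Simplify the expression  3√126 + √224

13*√14

3√126 = 9*√14; √224 = 4*√14
Combine: (9 + 4)·√14 = 13*√14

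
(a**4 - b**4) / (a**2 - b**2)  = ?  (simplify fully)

a**4 - b**4 factors as (a - b)*(a + b)*(a**2 + b**2).

a**2 + b**2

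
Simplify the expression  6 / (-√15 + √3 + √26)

(-21*√15 - 12*√26 + 57*√3 + 9*√130)/29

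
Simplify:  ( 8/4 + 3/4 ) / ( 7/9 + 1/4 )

Numerator: 8/4 + 3/4 = 11/4
Denominator: 7/9 + 1/4 = 37/36
Divide: (11/4) · (36/37) = 99/37

99/37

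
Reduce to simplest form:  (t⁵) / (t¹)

t⁴

Quotient: t⁴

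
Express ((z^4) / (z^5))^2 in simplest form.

Inside the bracket: (z^-1)
Raise to the power 2: (z^-2)

z^(-2)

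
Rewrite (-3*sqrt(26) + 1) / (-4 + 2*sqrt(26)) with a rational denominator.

(-76 - 5*sqrt(26))/44

Multiply numerator and denominator by -2*sqrt(26) - 4.
Denominator becomes -88; numerator becomes 10*sqrt(26) + 152.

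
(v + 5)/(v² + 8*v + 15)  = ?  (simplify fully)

Factor: v² + 8*v + 15 = (v + 3)·(v + 5)
Cancel the common factor (v + 5).

1/(v + 3)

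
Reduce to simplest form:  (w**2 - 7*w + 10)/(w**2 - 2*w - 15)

(w - 2)/(w + 3)

Factor: w**2 - 7*w + 10 = (w - 5)*(w - 2);  w**2 - 2*w - 15 = (w + 3)*(w - 5)
Cancel the common factor (w - 5).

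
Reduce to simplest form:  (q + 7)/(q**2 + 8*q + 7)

1/(q + 1)

Factor: q**2 + 8*q + 7 = (q + 1)*(q + 7)
Cancel the common factor (q + 7).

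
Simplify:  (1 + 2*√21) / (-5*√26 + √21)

(-10*√546 - 42 - 5*√26 - √21)/629

Multiply numerator and denominator by √21 + 5*√26.
Denominator becomes -629; numerator becomes √21 + 5*√26 + 42 + 10*√546.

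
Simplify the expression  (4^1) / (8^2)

2^(-4)

4^1 = 2^2; 8^2 = 2^6
Combine exponents: 2^(-4)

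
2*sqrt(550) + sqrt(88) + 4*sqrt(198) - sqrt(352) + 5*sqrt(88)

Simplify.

30*sqrt(22)

2*sqrt(550) = 10*sqrt(22); sqrt(88) = 2*sqrt(22); 4*sqrt(198) = 12*sqrt(22); sqrt(352) = 4*sqrt(22); 5*sqrt(88) = 10*sqrt(22)
Combine: (10 + 2 + 12 - 4 + 10)·sqrt(22) = 30*sqrt(22)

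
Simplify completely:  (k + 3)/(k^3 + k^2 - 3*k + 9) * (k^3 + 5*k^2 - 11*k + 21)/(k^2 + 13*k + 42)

Factor: k^3 + k^2 - 3*k + 9 = (k^2 - 2*k + 3)*(k + 3);  k^3 + 5*k^2 - 11*k + 21 = (k^2 - 2*k + 3)*(k + 7);  k^2 + 13*k + 42 = (k + 7)*(k + 6)
Cancel the common factors (k^2 - 2*k + 3), (k + 3), (k + 7).

1/(k + 6)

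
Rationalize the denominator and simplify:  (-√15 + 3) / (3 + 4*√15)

(-23 + 5*√15)/77

Multiply numerator and denominator by -4*√15 + 3.
Denominator becomes -231; numerator becomes -15*√15 + 69.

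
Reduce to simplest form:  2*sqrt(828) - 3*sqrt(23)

9*sqrt(23)

2*sqrt(828) = 12*sqrt(23); 3*sqrt(23) = 3*sqrt(23)
Combine: (12 - 3)·sqrt(23) = 9*sqrt(23)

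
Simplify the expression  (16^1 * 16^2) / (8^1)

2^9

16^1 = 2^4; 16^2 = 2^8; 8^1 = 2^3
Combine exponents: 2^9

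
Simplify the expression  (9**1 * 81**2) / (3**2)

3**8

9**1 = 3**2; 81**2 = 3**8; 3**2 = 3**2
Combine exponents: 3**8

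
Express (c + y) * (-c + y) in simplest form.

-c^2 + y^2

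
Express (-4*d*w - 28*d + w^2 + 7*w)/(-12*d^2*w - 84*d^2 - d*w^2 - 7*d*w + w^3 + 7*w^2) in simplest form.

Factor: -4*d*w - 28*d + w^2 + 7*w = (-4*d + w)*(w + 7);  -12*d^2*w - 84*d^2 - d*w^2 - 7*d*w + w^3 + 7*w^2 = (-4*d + w)*(3*d + w)*(w + 7)
Cancel the common factors (w + 7), (-4*d + w).

1/(3*d + w)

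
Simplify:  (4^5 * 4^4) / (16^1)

4^5 = 2^10; 4^4 = 2^8; 16^1 = 2^4
Combine exponents: 2^14

2^14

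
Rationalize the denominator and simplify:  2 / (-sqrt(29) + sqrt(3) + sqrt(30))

Group as (sqrt(3) + sqrt(30)) - sqrt(29); multiply by (sqrt(3) + sqrt(30)) + sqrt(29), then rationalise the remaining surd.

(-2*sqrt(29) + sqrt(30) + 28*sqrt(3) + 3*sqrt(290))/86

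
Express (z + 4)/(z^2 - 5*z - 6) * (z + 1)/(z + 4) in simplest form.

1/(z - 6)

Factor: z^2 - 5*z - 6 = (z - 6)*(z + 1)
Cancel the common factors (z + 1), (z + 4).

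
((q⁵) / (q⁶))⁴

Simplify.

Inside the bracket: (q^-1)
Raise to the power 4: (q^-4)

q^(-4)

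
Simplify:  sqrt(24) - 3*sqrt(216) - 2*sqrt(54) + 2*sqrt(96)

sqrt(24) = 2*sqrt(6); 3*sqrt(216) = 18*sqrt(6); 2*sqrt(54) = 6*sqrt(6); 2*sqrt(96) = 8*sqrt(6)
Combine: (2 - 18 - 6 + 8)·sqrt(6) = -14*sqrt(6)

-14*sqrt(6)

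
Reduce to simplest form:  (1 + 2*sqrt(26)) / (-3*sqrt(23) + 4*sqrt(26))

(3*sqrt(23) + 4*sqrt(26) + 6*sqrt(598) + 208)/209

Multiply numerator and denominator by 3*sqrt(23) + 4*sqrt(26).
Denominator becomes 209; numerator becomes 3*sqrt(23) + 4*sqrt(26) + 6*sqrt(598) + 208.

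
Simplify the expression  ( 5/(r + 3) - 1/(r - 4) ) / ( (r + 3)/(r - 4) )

Numerator: 5/(r + 3) - 1/(r - 4) = (4*r - 23)/(r² - r - 12)
Denominator: (r + 3)/(r - 4) = (r + 3)/(r - 4)
Divide: ((4*r - 23)/(r² - r - 12)) · ((r - 4)/(r + 3)) = (4*r - 23)/(r² + 6*r + 9)

(4*r - 23)/(r² + 6*r + 9)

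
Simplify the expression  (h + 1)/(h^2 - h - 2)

Factor: h^2 - h - 2 = (h + 1)*(h - 2)
Cancel the common factor (h + 1).

1/(h - 2)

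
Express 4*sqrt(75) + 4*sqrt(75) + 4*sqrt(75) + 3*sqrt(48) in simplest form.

4*sqrt(75) = 20*sqrt(3); 4*sqrt(75) = 20*sqrt(3); 4*sqrt(75) = 20*sqrt(3); 3*sqrt(48) = 12*sqrt(3)
Combine: (20 + 20 + 20 + 12)·sqrt(3) = 72*sqrt(3)

72*sqrt(3)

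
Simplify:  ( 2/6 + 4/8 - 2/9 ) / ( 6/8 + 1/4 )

Numerator: 2/6 + 4/8 - 2/9 = 11/18
Denominator: 6/8 + 1/4 = 1
Divide: (11/18) · (1) = 11/18

11/18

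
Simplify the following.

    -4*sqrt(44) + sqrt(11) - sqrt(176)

4*sqrt(44) = 8*sqrt(11); sqrt(11) = sqrt(11); sqrt(176) = 4*sqrt(11)
Combine: (-8 + 1 - 4)·sqrt(11) = -11*sqrt(11)

-11*sqrt(11)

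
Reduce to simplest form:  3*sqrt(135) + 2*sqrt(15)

3*sqrt(135) = 9*sqrt(15); 2*sqrt(15) = 2*sqrt(15)
Combine: (9 + 2)·sqrt(15) = 11*sqrt(15)

11*sqrt(15)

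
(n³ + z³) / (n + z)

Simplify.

Factor as (a+b)(a^2-ab+b^2) with a=n, b=z.

n² - n*z + z²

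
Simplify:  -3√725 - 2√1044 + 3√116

3√725 = 15*√29; 2√1044 = 12*√29; 3√116 = 6*√29
Combine: (-15 - 12 + 6)·√29 = -21*√29

-21*√29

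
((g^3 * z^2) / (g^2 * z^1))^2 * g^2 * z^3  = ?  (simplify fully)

Inside the bracket: g^1 * z^1
Raise to the power 2: g^2 * z^2
Multiply by g^2 * z^3: add exponents.

g^4*z^5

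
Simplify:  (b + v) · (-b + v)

-b² + v²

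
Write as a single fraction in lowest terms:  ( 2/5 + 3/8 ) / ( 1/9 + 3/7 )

Numerator: 2/5 + 3/8 = 31/40
Denominator: 1/9 + 3/7 = 34/63
Divide: (31/40) · (63/34) = 1953/1360

1953/1360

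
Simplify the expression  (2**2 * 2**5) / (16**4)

2**(-9)

2**2 = 2**2; 2**5 = 2**5; 16**4 = 2**16
Combine exponents: 2**(-9)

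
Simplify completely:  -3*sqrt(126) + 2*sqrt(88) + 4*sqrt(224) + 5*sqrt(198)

7*sqrt(14) + 19*sqrt(22)

3*sqrt(126) = 9*sqrt(14); 2*sqrt(88) = 4*sqrt(22); 4*sqrt(224) = 16*sqrt(14); 5*sqrt(198) = 15*sqrt(22)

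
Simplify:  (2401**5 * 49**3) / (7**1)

2401**5 = 7**20; 49**3 = 7**6; 7**1 = 7**1
Combine exponents: 7**25

7**25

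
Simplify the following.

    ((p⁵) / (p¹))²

p⁸

Inside the bracket: p⁴
Raise to the power 2: p⁸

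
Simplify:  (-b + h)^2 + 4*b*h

(b + h)^2

Expanding gives b^2 + 2*b*h + h^2, a perfect square.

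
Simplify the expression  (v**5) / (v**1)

v**4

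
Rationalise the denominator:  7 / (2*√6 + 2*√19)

Multiply numerator and denominator by -2*√6 + 2*√19.
Denominator becomes 52; numerator becomes -14*√6 + 14*√19.

(-7*√6 + 7*√19)/26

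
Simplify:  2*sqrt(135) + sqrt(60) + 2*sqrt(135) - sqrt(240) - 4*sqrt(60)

2*sqrt(15)

2*sqrt(135) = 6*sqrt(15); sqrt(60) = 2*sqrt(15); 2*sqrt(135) = 6*sqrt(15); sqrt(240) = 4*sqrt(15); 4*sqrt(60) = 8*sqrt(15)
Combine: (6 + 2 + 6 - 4 - 8)·sqrt(15) = 2*sqrt(15)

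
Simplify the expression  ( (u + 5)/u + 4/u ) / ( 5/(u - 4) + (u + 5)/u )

(u^2 + 5*u - 36)/(u^2 + 6*u - 20)

Numerator: (u + 5)/u + 4/u = (u + 9)/u
Denominator: 5/(u - 4) + (u + 5)/u = (u^2 + 6*u - 20)/(u^2 - 4*u)
Divide: ((u + 9)/u) · ((u^2 - 4*u)/(u^2 + 6*u - 20)) = (u^2 + 5*u - 36)/(u^2 + 6*u - 20)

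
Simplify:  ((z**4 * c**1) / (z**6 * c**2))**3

1/(c**3*z**6)

Inside the bracket: (z**-2) * (c**-1)
Raise to the power 3: (z**-6) * (c**-3)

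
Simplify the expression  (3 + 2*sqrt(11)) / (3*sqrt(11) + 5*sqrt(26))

(-66 - 9*sqrt(11) + 15*sqrt(26) + 10*sqrt(286))/551

Multiply numerator and denominator by -5*sqrt(26) + 3*sqrt(11).
Denominator becomes -551; numerator becomes -10*sqrt(286) - 15*sqrt(26) + 9*sqrt(11) + 66.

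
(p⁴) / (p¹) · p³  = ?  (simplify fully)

Quotient: p³
Multiply by p³: add exponents.

p⁶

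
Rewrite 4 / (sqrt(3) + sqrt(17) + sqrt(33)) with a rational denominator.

Group as (sqrt(3) + sqrt(17)) + sqrt(33); multiply by (sqrt(3) + sqrt(17)) - sqrt(33), then rationalise the remaining surd.

(-24*sqrt(187) - 52*sqrt(33) + 76*sqrt(17) + 188*sqrt(3))/35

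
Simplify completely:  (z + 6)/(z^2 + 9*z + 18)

Factor: z^2 + 9*z + 18 = (z + 3)*(z + 6)
Cancel the common factor (z + 6).

1/(z + 3)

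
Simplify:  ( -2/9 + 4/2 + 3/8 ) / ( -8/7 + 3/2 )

Numerator: -2/9 + 4/2 + 3/8 = 155/72
Denominator: -8/7 + 3/2 = 5/14
Divide: (155/72) · (14/5) = 217/36

217/36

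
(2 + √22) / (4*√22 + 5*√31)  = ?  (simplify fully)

Multiply numerator and denominator by -5*√31 + 4*√22.
Denominator becomes -423; numerator becomes -5*√682 - 10*√31 + 8*√22 + 88.

(-88 - 8*√22 + 10*√31 + 5*√682)/423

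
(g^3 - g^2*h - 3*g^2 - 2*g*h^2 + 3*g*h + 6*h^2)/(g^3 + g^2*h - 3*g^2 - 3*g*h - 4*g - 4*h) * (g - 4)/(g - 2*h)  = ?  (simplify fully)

(g - 3)/(g + 1)

Factor: g^3 - g^2*h - 3*g^2 - 2*g*h^2 + 3*g*h + 6*h^2 = (g - 3)*(g - 2*h)*(g + h);  g^3 + g^2*h - 3*g^2 - 3*g*h - 4*g - 4*h = (g + h)*(g - 4)*(g + 1)
Cancel the common factors (g + h), (g - 2*h), (g - 4).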